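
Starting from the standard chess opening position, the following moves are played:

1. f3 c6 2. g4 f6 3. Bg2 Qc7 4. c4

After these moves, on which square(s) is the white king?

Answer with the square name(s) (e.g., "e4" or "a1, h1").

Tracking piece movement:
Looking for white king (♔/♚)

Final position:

  a b c d e f g h
  ─────────────────
8│♜ ♞ ♝ · ♚ ♝ ♞ ♜│8
7│♟ ♟ ♛ ♟ ♟ · ♟ ♟│7
6│· · ♟ · · ♟ · ·│6
5│· · · · · · · ·│5
4│· · ♙ · · · ♙ ·│4
3│· · · · · ♙ · ·│3
2│♙ ♙ · ♙ ♙ · ♗ ♙│2
1│♖ ♘ ♗ ♕ ♔ · ♘ ♖│1
  ─────────────────
  a b c d e f g h


e1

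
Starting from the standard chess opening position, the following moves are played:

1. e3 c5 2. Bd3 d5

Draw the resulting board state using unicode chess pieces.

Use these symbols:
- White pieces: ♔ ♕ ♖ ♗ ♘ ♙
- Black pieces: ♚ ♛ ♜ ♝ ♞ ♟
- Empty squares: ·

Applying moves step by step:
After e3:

♜ ♞ ♝ ♛ ♚ ♝ ♞ ♜
♟ ♟ ♟ ♟ ♟ ♟ ♟ ♟
· · · · · · · ·
· · · · · · · ·
· · · · · · · ·
· · · · ♙ · · ·
♙ ♙ ♙ ♙ · ♙ ♙ ♙
♖ ♘ ♗ ♕ ♔ ♗ ♘ ♖


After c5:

♜ ♞ ♝ ♛ ♚ ♝ ♞ ♜
♟ ♟ · ♟ ♟ ♟ ♟ ♟
· · · · · · · ·
· · ♟ · · · · ·
· · · · · · · ·
· · · · ♙ · · ·
♙ ♙ ♙ ♙ · ♙ ♙ ♙
♖ ♘ ♗ ♕ ♔ ♗ ♘ ♖


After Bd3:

♜ ♞ ♝ ♛ ♚ ♝ ♞ ♜
♟ ♟ · ♟ ♟ ♟ ♟ ♟
· · · · · · · ·
· · ♟ · · · · ·
· · · · · · · ·
· · · ♗ ♙ · · ·
♙ ♙ ♙ ♙ · ♙ ♙ ♙
♖ ♘ ♗ ♕ ♔ · ♘ ♖


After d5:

♜ ♞ ♝ ♛ ♚ ♝ ♞ ♜
♟ ♟ · · ♟ ♟ ♟ ♟
· · · · · · · ·
· · ♟ ♟ · · · ·
· · · · · · · ·
· · · ♗ ♙ · · ·
♙ ♙ ♙ ♙ · ♙ ♙ ♙
♖ ♘ ♗ ♕ ♔ · ♘ ♖



  a b c d e f g h
  ─────────────────
8│♜ ♞ ♝ ♛ ♚ ♝ ♞ ♜│8
7│♟ ♟ · · ♟ ♟ ♟ ♟│7
6│· · · · · · · ·│6
5│· · ♟ ♟ · · · ·│5
4│· · · · · · · ·│4
3│· · · ♗ ♙ · · ·│3
2│♙ ♙ ♙ ♙ · ♙ ♙ ♙│2
1│♖ ♘ ♗ ♕ ♔ · ♘ ♖│1
  ─────────────────
  a b c d e f g h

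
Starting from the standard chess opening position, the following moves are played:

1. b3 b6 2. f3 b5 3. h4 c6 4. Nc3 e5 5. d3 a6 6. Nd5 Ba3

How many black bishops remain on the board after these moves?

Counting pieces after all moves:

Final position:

  a b c d e f g h
  ─────────────────
8│♜ ♞ ♝ ♛ ♚ · ♞ ♜│8
7│· · · ♟ · ♟ ♟ ♟│7
6│♟ · ♟ · · · · ·│6
5│· ♟ · ♘ ♟ · · ·│5
4│· · · · · · · ♙│4
3│♝ ♙ · ♙ · ♙ · ·│3
2│♙ · ♙ · ♙ · ♙ ·│2
1│♖ · ♗ ♕ ♔ ♗ ♘ ♖│1
  ─────────────────
  a b c d e f g h


2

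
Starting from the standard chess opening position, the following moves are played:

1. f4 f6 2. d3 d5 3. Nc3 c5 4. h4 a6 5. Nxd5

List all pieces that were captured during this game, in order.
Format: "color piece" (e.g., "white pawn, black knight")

Tracking captures:
  Nxd5: captured black pawn

black pawn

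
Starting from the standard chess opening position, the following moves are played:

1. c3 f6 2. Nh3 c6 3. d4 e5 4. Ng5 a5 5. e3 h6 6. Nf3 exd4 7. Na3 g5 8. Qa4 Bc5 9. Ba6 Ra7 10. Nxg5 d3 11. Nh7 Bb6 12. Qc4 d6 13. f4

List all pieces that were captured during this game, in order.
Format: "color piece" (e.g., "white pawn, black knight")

Tracking captures:
  exd4: captured white pawn
  Nxg5: captured black pawn

white pawn, black pawn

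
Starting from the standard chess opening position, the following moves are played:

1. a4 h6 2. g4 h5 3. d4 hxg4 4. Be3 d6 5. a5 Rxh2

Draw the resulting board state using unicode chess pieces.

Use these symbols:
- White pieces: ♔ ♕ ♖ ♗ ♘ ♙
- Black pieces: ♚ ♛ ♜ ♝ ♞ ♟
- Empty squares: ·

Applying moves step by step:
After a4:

♜ ♞ ♝ ♛ ♚ ♝ ♞ ♜
♟ ♟ ♟ ♟ ♟ ♟ ♟ ♟
· · · · · · · ·
· · · · · · · ·
♙ · · · · · · ·
· · · · · · · ·
· ♙ ♙ ♙ ♙ ♙ ♙ ♙
♖ ♘ ♗ ♕ ♔ ♗ ♘ ♖


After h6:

♜ ♞ ♝ ♛ ♚ ♝ ♞ ♜
♟ ♟ ♟ ♟ ♟ ♟ ♟ ·
· · · · · · · ♟
· · · · · · · ·
♙ · · · · · · ·
· · · · · · · ·
· ♙ ♙ ♙ ♙ ♙ ♙ ♙
♖ ♘ ♗ ♕ ♔ ♗ ♘ ♖


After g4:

♜ ♞ ♝ ♛ ♚ ♝ ♞ ♜
♟ ♟ ♟ ♟ ♟ ♟ ♟ ·
· · · · · · · ♟
· · · · · · · ·
♙ · · · · · ♙ ·
· · · · · · · ·
· ♙ ♙ ♙ ♙ ♙ · ♙
♖ ♘ ♗ ♕ ♔ ♗ ♘ ♖


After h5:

♜ ♞ ♝ ♛ ♚ ♝ ♞ ♜
♟ ♟ ♟ ♟ ♟ ♟ ♟ ·
· · · · · · · ·
· · · · · · · ♟
♙ · · · · · ♙ ·
· · · · · · · ·
· ♙ ♙ ♙ ♙ ♙ · ♙
♖ ♘ ♗ ♕ ♔ ♗ ♘ ♖


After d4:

♜ ♞ ♝ ♛ ♚ ♝ ♞ ♜
♟ ♟ ♟ ♟ ♟ ♟ ♟ ·
· · · · · · · ·
· · · · · · · ♟
♙ · · ♙ · · ♙ ·
· · · · · · · ·
· ♙ ♙ · ♙ ♙ · ♙
♖ ♘ ♗ ♕ ♔ ♗ ♘ ♖


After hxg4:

♜ ♞ ♝ ♛ ♚ ♝ ♞ ♜
♟ ♟ ♟ ♟ ♟ ♟ ♟ ·
· · · · · · · ·
· · · · · · · ·
♙ · · ♙ · · ♟ ·
· · · · · · · ·
· ♙ ♙ · ♙ ♙ · ♙
♖ ♘ ♗ ♕ ♔ ♗ ♘ ♖


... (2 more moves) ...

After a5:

♜ ♞ ♝ ♛ ♚ ♝ ♞ ♜
♟ ♟ ♟ · ♟ ♟ ♟ ·
· · · ♟ · · · ·
♙ · · · · · · ·
· · · ♙ · · ♟ ·
· · · · ♗ · · ·
· ♙ ♙ · ♙ ♙ · ♙
♖ ♘ · ♕ ♔ ♗ ♘ ♖


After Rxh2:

♜ ♞ ♝ ♛ ♚ ♝ ♞ ·
♟ ♟ ♟ · ♟ ♟ ♟ ·
· · · ♟ · · · ·
♙ · · · · · · ·
· · · ♙ · · ♟ ·
· · · · ♗ · · ·
· ♙ ♙ · ♙ ♙ · ♜
♖ ♘ · ♕ ♔ ♗ ♘ ♖



  a b c d e f g h
  ─────────────────
8│♜ ♞ ♝ ♛ ♚ ♝ ♞ ·│8
7│♟ ♟ ♟ · ♟ ♟ ♟ ·│7
6│· · · ♟ · · · ·│6
5│♙ · · · · · · ·│5
4│· · · ♙ · · ♟ ·│4
3│· · · · ♗ · · ·│3
2│· ♙ ♙ · ♙ ♙ · ♜│2
1│♖ ♘ · ♕ ♔ ♗ ♘ ♖│1
  ─────────────────
  a b c d e f g h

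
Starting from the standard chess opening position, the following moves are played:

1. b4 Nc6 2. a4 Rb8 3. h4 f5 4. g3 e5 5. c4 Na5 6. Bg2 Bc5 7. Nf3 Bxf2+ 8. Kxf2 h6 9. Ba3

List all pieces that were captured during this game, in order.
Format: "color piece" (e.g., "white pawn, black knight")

Tracking captures:
  Bxf2+: captured white pawn
  Kxf2: captured black bishop

white pawn, black bishop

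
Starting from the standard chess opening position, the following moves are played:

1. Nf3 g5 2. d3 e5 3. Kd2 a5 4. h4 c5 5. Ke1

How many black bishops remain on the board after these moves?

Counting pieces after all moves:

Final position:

  a b c d e f g h
  ─────────────────
8│♜ ♞ ♝ ♛ ♚ ♝ ♞ ♜│8
7│· ♟ · ♟ · ♟ · ♟│7
6│· · · · · · · ·│6
5│♟ · ♟ · ♟ · ♟ ·│5
4│· · · · · · · ♙│4
3│· · · ♙ · ♘ · ·│3
2│♙ ♙ ♙ · ♙ ♙ ♙ ·│2
1│♖ ♘ ♗ ♕ ♔ ♗ · ♖│1
  ─────────────────
  a b c d e f g h


2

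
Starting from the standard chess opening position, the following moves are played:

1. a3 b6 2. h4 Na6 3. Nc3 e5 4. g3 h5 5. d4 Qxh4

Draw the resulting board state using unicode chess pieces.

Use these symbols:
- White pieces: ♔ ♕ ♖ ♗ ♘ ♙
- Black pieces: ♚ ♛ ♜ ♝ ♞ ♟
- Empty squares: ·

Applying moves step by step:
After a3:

♜ ♞ ♝ ♛ ♚ ♝ ♞ ♜
♟ ♟ ♟ ♟ ♟ ♟ ♟ ♟
· · · · · · · ·
· · · · · · · ·
· · · · · · · ·
♙ · · · · · · ·
· ♙ ♙ ♙ ♙ ♙ ♙ ♙
♖ ♘ ♗ ♕ ♔ ♗ ♘ ♖


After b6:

♜ ♞ ♝ ♛ ♚ ♝ ♞ ♜
♟ · ♟ ♟ ♟ ♟ ♟ ♟
· ♟ · · · · · ·
· · · · · · · ·
· · · · · · · ·
♙ · · · · · · ·
· ♙ ♙ ♙ ♙ ♙ ♙ ♙
♖ ♘ ♗ ♕ ♔ ♗ ♘ ♖


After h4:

♜ ♞ ♝ ♛ ♚ ♝ ♞ ♜
♟ · ♟ ♟ ♟ ♟ ♟ ♟
· ♟ · · · · · ·
· · · · · · · ·
· · · · · · · ♙
♙ · · · · · · ·
· ♙ ♙ ♙ ♙ ♙ ♙ ·
♖ ♘ ♗ ♕ ♔ ♗ ♘ ♖


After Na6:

♜ · ♝ ♛ ♚ ♝ ♞ ♜
♟ · ♟ ♟ ♟ ♟ ♟ ♟
♞ ♟ · · · · · ·
· · · · · · · ·
· · · · · · · ♙
♙ · · · · · · ·
· ♙ ♙ ♙ ♙ ♙ ♙ ·
♖ ♘ ♗ ♕ ♔ ♗ ♘ ♖


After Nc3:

♜ · ♝ ♛ ♚ ♝ ♞ ♜
♟ · ♟ ♟ ♟ ♟ ♟ ♟
♞ ♟ · · · · · ·
· · · · · · · ·
· · · · · · · ♙
♙ · ♘ · · · · ·
· ♙ ♙ ♙ ♙ ♙ ♙ ·
♖ · ♗ ♕ ♔ ♗ ♘ ♖


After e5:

♜ · ♝ ♛ ♚ ♝ ♞ ♜
♟ · ♟ ♟ · ♟ ♟ ♟
♞ ♟ · · · · · ·
· · · · ♟ · · ·
· · · · · · · ♙
♙ · ♘ · · · · ·
· ♙ ♙ ♙ ♙ ♙ ♙ ·
♖ · ♗ ♕ ♔ ♗ ♘ ♖


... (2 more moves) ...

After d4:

♜ · ♝ ♛ ♚ ♝ ♞ ♜
♟ · ♟ ♟ · ♟ ♟ ·
♞ ♟ · · · · · ·
· · · · ♟ · · ♟
· · · ♙ · · · ♙
♙ · ♘ · · · ♙ ·
· ♙ ♙ · ♙ ♙ · ·
♖ · ♗ ♕ ♔ ♗ ♘ ♖


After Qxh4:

♜ · ♝ · ♚ ♝ ♞ ♜
♟ · ♟ ♟ · ♟ ♟ ·
♞ ♟ · · · · · ·
· · · · ♟ · · ♟
· · · ♙ · · · ♛
♙ · ♘ · · · ♙ ·
· ♙ ♙ · ♙ ♙ · ·
♖ · ♗ ♕ ♔ ♗ ♘ ♖



  a b c d e f g h
  ─────────────────
8│♜ · ♝ · ♚ ♝ ♞ ♜│8
7│♟ · ♟ ♟ · ♟ ♟ ·│7
6│♞ ♟ · · · · · ·│6
5│· · · · ♟ · · ♟│5
4│· · · ♙ · · · ♛│4
3│♙ · ♘ · · · ♙ ·│3
2│· ♙ ♙ · ♙ ♙ · ·│2
1│♖ · ♗ ♕ ♔ ♗ ♘ ♖│1
  ─────────────────
  a b c d e f g h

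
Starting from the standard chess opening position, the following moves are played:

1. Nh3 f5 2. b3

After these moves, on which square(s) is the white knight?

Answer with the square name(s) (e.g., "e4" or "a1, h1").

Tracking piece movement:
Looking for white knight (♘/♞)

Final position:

  a b c d e f g h
  ─────────────────
8│♜ ♞ ♝ ♛ ♚ ♝ ♞ ♜│8
7│♟ ♟ ♟ ♟ ♟ · ♟ ♟│7
6│· · · · · · · ·│6
5│· · · · · ♟ · ·│5
4│· · · · · · · ·│4
3│· ♙ · · · · · ♘│3
2│♙ · ♙ ♙ ♙ ♙ ♙ ♙│2
1│♖ ♘ ♗ ♕ ♔ ♗ · ♖│1
  ─────────────────
  a b c d e f g h


b1, h3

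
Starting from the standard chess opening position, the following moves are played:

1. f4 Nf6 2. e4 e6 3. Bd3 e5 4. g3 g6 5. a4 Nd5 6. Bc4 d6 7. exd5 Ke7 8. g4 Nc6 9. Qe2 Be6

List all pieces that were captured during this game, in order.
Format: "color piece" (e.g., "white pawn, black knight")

Tracking captures:
  exd5: captured black knight

black knight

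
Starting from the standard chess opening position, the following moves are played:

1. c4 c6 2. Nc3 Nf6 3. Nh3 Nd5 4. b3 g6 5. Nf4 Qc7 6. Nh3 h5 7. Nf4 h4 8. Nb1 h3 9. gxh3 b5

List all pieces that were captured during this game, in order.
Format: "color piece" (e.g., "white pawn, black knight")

Tracking captures:
  gxh3: captured black pawn

black pawn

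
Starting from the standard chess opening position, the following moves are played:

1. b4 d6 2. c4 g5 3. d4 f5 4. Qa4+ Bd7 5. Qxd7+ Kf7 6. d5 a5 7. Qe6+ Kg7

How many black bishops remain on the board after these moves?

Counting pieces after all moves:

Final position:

  a b c d e f g h
  ─────────────────
8│♜ ♞ · ♛ · ♝ ♞ ♜│8
7│· ♟ ♟ · ♟ · ♚ ♟│7
6│· · · ♟ ♕ · · ·│6
5│♟ · · ♙ · ♟ ♟ ·│5
4│· ♙ ♙ · · · · ·│4
3│· · · · · · · ·│3
2│♙ · · · ♙ ♙ ♙ ♙│2
1│♖ ♘ ♗ · ♔ ♗ ♘ ♖│1
  ─────────────────
  a b c d e f g h


1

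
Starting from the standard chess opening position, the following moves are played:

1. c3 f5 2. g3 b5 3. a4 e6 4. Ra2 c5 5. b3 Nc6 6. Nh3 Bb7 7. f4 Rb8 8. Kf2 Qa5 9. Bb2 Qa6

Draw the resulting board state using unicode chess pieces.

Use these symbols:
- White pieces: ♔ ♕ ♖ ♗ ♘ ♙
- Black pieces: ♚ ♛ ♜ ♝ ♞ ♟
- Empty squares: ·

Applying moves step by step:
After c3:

♜ ♞ ♝ ♛ ♚ ♝ ♞ ♜
♟ ♟ ♟ ♟ ♟ ♟ ♟ ♟
· · · · · · · ·
· · · · · · · ·
· · · · · · · ·
· · ♙ · · · · ·
♙ ♙ · ♙ ♙ ♙ ♙ ♙
♖ ♘ ♗ ♕ ♔ ♗ ♘ ♖


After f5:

♜ ♞ ♝ ♛ ♚ ♝ ♞ ♜
♟ ♟ ♟ ♟ ♟ · ♟ ♟
· · · · · · · ·
· · · · · ♟ · ·
· · · · · · · ·
· · ♙ · · · · ·
♙ ♙ · ♙ ♙ ♙ ♙ ♙
♖ ♘ ♗ ♕ ♔ ♗ ♘ ♖


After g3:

♜ ♞ ♝ ♛ ♚ ♝ ♞ ♜
♟ ♟ ♟ ♟ ♟ · ♟ ♟
· · · · · · · ·
· · · · · ♟ · ·
· · · · · · · ·
· · ♙ · · · ♙ ·
♙ ♙ · ♙ ♙ ♙ · ♙
♖ ♘ ♗ ♕ ♔ ♗ ♘ ♖


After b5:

♜ ♞ ♝ ♛ ♚ ♝ ♞ ♜
♟ · ♟ ♟ ♟ · ♟ ♟
· · · · · · · ·
· ♟ · · · ♟ · ·
· · · · · · · ·
· · ♙ · · · ♙ ·
♙ ♙ · ♙ ♙ ♙ · ♙
♖ ♘ ♗ ♕ ♔ ♗ ♘ ♖


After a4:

♜ ♞ ♝ ♛ ♚ ♝ ♞ ♜
♟ · ♟ ♟ ♟ · ♟ ♟
· · · · · · · ·
· ♟ · · · ♟ · ·
♙ · · · · · · ·
· · ♙ · · · ♙ ·
· ♙ · ♙ ♙ ♙ · ♙
♖ ♘ ♗ ♕ ♔ ♗ ♘ ♖


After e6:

♜ ♞ ♝ ♛ ♚ ♝ ♞ ♜
♟ · ♟ ♟ · · ♟ ♟
· · · · ♟ · · ·
· ♟ · · · ♟ · ·
♙ · · · · · · ·
· · ♙ · · · ♙ ·
· ♙ · ♙ ♙ ♙ · ♙
♖ ♘ ♗ ♕ ♔ ♗ ♘ ♖


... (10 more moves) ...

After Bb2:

· ♜ · · ♚ ♝ ♞ ♜
♟ ♝ · ♟ · · ♟ ♟
· · ♞ · ♟ · · ·
♛ ♟ ♟ · · ♟ · ·
♙ · · · · ♙ · ·
· ♙ ♙ · · · ♙ ♘
♖ ♗ · ♙ ♙ ♔ · ♙
· ♘ · ♕ · ♗ · ♖


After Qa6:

· ♜ · · ♚ ♝ ♞ ♜
♟ ♝ · ♟ · · ♟ ♟
♛ · ♞ · ♟ · · ·
· ♟ ♟ · · ♟ · ·
♙ · · · · ♙ · ·
· ♙ ♙ · · · ♙ ♘
♖ ♗ · ♙ ♙ ♔ · ♙
· ♘ · ♕ · ♗ · ♖



  a b c d e f g h
  ─────────────────
8│· ♜ · · ♚ ♝ ♞ ♜│8
7│♟ ♝ · ♟ · · ♟ ♟│7
6│♛ · ♞ · ♟ · · ·│6
5│· ♟ ♟ · · ♟ · ·│5
4│♙ · · · · ♙ · ·│4
3│· ♙ ♙ · · · ♙ ♘│3
2│♖ ♗ · ♙ ♙ ♔ · ♙│2
1│· ♘ · ♕ · ♗ · ♖│1
  ─────────────────
  a b c d e f g h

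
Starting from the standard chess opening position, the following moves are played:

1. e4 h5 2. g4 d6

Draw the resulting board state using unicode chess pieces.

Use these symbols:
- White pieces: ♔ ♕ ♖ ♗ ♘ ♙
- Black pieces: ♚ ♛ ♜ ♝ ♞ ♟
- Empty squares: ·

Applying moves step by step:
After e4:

♜ ♞ ♝ ♛ ♚ ♝ ♞ ♜
♟ ♟ ♟ ♟ ♟ ♟ ♟ ♟
· · · · · · · ·
· · · · · · · ·
· · · · ♙ · · ·
· · · · · · · ·
♙ ♙ ♙ ♙ · ♙ ♙ ♙
♖ ♘ ♗ ♕ ♔ ♗ ♘ ♖


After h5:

♜ ♞ ♝ ♛ ♚ ♝ ♞ ♜
♟ ♟ ♟ ♟ ♟ ♟ ♟ ·
· · · · · · · ·
· · · · · · · ♟
· · · · ♙ · · ·
· · · · · · · ·
♙ ♙ ♙ ♙ · ♙ ♙ ♙
♖ ♘ ♗ ♕ ♔ ♗ ♘ ♖


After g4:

♜ ♞ ♝ ♛ ♚ ♝ ♞ ♜
♟ ♟ ♟ ♟ ♟ ♟ ♟ ·
· · · · · · · ·
· · · · · · · ♟
· · · · ♙ · ♙ ·
· · · · · · · ·
♙ ♙ ♙ ♙ · ♙ · ♙
♖ ♘ ♗ ♕ ♔ ♗ ♘ ♖


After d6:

♜ ♞ ♝ ♛ ♚ ♝ ♞ ♜
♟ ♟ ♟ · ♟ ♟ ♟ ·
· · · ♟ · · · ·
· · · · · · · ♟
· · · · ♙ · ♙ ·
· · · · · · · ·
♙ ♙ ♙ ♙ · ♙ · ♙
♖ ♘ ♗ ♕ ♔ ♗ ♘ ♖



  a b c d e f g h
  ─────────────────
8│♜ ♞ ♝ ♛ ♚ ♝ ♞ ♜│8
7│♟ ♟ ♟ · ♟ ♟ ♟ ·│7
6│· · · ♟ · · · ·│6
5│· · · · · · · ♟│5
4│· · · · ♙ · ♙ ·│4
3│· · · · · · · ·│3
2│♙ ♙ ♙ ♙ · ♙ · ♙│2
1│♖ ♘ ♗ ♕ ♔ ♗ ♘ ♖│1
  ─────────────────
  a b c d e f g h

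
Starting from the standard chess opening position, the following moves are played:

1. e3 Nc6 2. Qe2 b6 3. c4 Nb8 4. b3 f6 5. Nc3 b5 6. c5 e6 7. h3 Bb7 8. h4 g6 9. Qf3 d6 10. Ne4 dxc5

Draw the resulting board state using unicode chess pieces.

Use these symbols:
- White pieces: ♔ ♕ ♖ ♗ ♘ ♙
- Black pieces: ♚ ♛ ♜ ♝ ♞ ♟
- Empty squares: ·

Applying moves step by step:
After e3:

♜ ♞ ♝ ♛ ♚ ♝ ♞ ♜
♟ ♟ ♟ ♟ ♟ ♟ ♟ ♟
· · · · · · · ·
· · · · · · · ·
· · · · · · · ·
· · · · ♙ · · ·
♙ ♙ ♙ ♙ · ♙ ♙ ♙
♖ ♘ ♗ ♕ ♔ ♗ ♘ ♖


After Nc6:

♜ · ♝ ♛ ♚ ♝ ♞ ♜
♟ ♟ ♟ ♟ ♟ ♟ ♟ ♟
· · ♞ · · · · ·
· · · · · · · ·
· · · · · · · ·
· · · · ♙ · · ·
♙ ♙ ♙ ♙ · ♙ ♙ ♙
♖ ♘ ♗ ♕ ♔ ♗ ♘ ♖


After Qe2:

♜ · ♝ ♛ ♚ ♝ ♞ ♜
♟ ♟ ♟ ♟ ♟ ♟ ♟ ♟
· · ♞ · · · · ·
· · · · · · · ·
· · · · · · · ·
· · · · ♙ · · ·
♙ ♙ ♙ ♙ ♕ ♙ ♙ ♙
♖ ♘ ♗ · ♔ ♗ ♘ ♖


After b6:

♜ · ♝ ♛ ♚ ♝ ♞ ♜
♟ · ♟ ♟ ♟ ♟ ♟ ♟
· ♟ ♞ · · · · ·
· · · · · · · ·
· · · · · · · ·
· · · · ♙ · · ·
♙ ♙ ♙ ♙ ♕ ♙ ♙ ♙
♖ ♘ ♗ · ♔ ♗ ♘ ♖


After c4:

♜ · ♝ ♛ ♚ ♝ ♞ ♜
♟ · ♟ ♟ ♟ ♟ ♟ ♟
· ♟ ♞ · · · · ·
· · · · · · · ·
· · ♙ · · · · ·
· · · · ♙ · · ·
♙ ♙ · ♙ ♕ ♙ ♙ ♙
♖ ♘ ♗ · ♔ ♗ ♘ ♖


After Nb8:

♜ ♞ ♝ ♛ ♚ ♝ ♞ ♜
♟ · ♟ ♟ ♟ ♟ ♟ ♟
· ♟ · · · · · ·
· · · · · · · ·
· · ♙ · · · · ·
· · · · ♙ · · ·
♙ ♙ · ♙ ♕ ♙ ♙ ♙
♖ ♘ ♗ · ♔ ♗ ♘ ♖


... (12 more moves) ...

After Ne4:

♜ ♞ · ♛ ♚ ♝ ♞ ♜
♟ ♝ ♟ · · · · ♟
· · · ♟ ♟ ♟ ♟ ·
· ♟ ♙ · · · · ·
· · · · ♘ · · ♙
· ♙ · · ♙ ♕ · ·
♙ · · ♙ · ♙ ♙ ·
♖ · ♗ · ♔ ♗ ♘ ♖


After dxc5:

♜ ♞ · ♛ ♚ ♝ ♞ ♜
♟ ♝ ♟ · · · · ♟
· · · · ♟ ♟ ♟ ·
· ♟ ♟ · · · · ·
· · · · ♘ · · ♙
· ♙ · · ♙ ♕ · ·
♙ · · ♙ · ♙ ♙ ·
♖ · ♗ · ♔ ♗ ♘ ♖



  a b c d e f g h
  ─────────────────
8│♜ ♞ · ♛ ♚ ♝ ♞ ♜│8
7│♟ ♝ ♟ · · · · ♟│7
6│· · · · ♟ ♟ ♟ ·│6
5│· ♟ ♟ · · · · ·│5
4│· · · · ♘ · · ♙│4
3│· ♙ · · ♙ ♕ · ·│3
2│♙ · · ♙ · ♙ ♙ ·│2
1│♖ · ♗ · ♔ ♗ ♘ ♖│1
  ─────────────────
  a b c d e f g h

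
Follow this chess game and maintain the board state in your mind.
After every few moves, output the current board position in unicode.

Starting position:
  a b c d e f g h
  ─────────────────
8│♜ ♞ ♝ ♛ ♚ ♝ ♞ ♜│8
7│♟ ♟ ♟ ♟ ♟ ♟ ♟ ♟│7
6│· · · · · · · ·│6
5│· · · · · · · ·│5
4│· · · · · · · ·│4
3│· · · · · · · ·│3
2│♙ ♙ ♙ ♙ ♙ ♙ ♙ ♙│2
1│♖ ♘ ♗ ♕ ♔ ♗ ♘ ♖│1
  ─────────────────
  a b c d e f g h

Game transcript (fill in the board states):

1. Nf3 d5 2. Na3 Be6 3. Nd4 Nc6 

  a b c d e f g h
  ─────────────────
8│♜ · · ♛ ♚ ♝ ♞ ♜│8
7│♟ ♟ ♟ · ♟ ♟ ♟ ♟│7
6│· · ♞ · ♝ · · ·│6
5│· · · ♟ · · · ·│5
4│· · · ♘ · · · ·│4
3│♘ · · · · · · ·│3
2│♙ ♙ ♙ ♙ ♙ ♙ ♙ ♙│2
1│♖ · ♗ ♕ ♔ ♗ · ♖│1
  ─────────────────
  a b c d e f g h

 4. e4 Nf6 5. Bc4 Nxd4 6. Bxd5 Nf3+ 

  a b c d e f g h
  ─────────────────
8│♜ · · ♛ ♚ ♝ · ♜│8
7│♟ ♟ ♟ · ♟ ♟ ♟ ♟│7
6│· · · · ♝ ♞ · ·│6
5│· · · ♗ · · · ·│5
4│· · · · ♙ · · ·│4
3│♘ · · · · ♞ · ·│3
2│♙ ♙ ♙ ♙ · ♙ ♙ ♙│2
1│♖ · ♗ ♕ ♔ · · ♖│1
  ─────────────────
  a b c d e f g h

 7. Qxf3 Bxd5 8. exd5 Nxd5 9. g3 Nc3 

  a b c d e f g h
  ─────────────────
8│♜ · · ♛ ♚ ♝ · ♜│8
7│♟ ♟ ♟ · ♟ ♟ ♟ ♟│7
6│· · · · · · · ·│6
5│· · · · · · · ·│5
4│· · · · · · · ·│4
3│♘ · ♞ · · ♕ ♙ ·│3
2│♙ ♙ ♙ ♙ · ♙ · ♙│2
1│♖ · ♗ · ♔ · · ♖│1
  ─────────────────
  a b c d e f g h

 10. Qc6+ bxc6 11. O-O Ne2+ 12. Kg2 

  a b c d e f g h
  ─────────────────
8│♜ · · ♛ ♚ ♝ · ♜│8
7│♟ · ♟ · ♟ ♟ ♟ ♟│7
6│· · ♟ · · · · ·│6
5│· · · · · · · ·│5
4│· · · · · · · ·│4
3│♘ · · · · · ♙ ·│3
2│♙ ♙ ♙ ♙ ♞ ♙ ♔ ♙│2
1│♖ · ♗ · · ♖ · ·│1
  ─────────────────
  a b c d e f g h


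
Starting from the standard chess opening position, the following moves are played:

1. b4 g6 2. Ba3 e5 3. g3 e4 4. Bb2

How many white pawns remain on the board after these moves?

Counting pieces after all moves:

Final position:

  a b c d e f g h
  ─────────────────
8│♜ ♞ ♝ ♛ ♚ ♝ ♞ ♜│8
7│♟ ♟ ♟ ♟ · ♟ · ♟│7
6│· · · · · · ♟ ·│6
5│· · · · · · · ·│5
4│· ♙ · · ♟ · · ·│4
3│· · · · · · ♙ ·│3
2│♙ ♗ ♙ ♙ ♙ ♙ · ♙│2
1│♖ ♘ · ♕ ♔ ♗ ♘ ♖│1
  ─────────────────
  a b c d e f g h


8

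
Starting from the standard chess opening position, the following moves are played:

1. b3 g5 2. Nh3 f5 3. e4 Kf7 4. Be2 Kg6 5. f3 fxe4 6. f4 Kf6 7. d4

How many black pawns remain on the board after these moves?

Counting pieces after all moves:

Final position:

  a b c d e f g h
  ─────────────────
8│♜ ♞ ♝ ♛ · ♝ ♞ ♜│8
7│♟ ♟ ♟ ♟ ♟ · · ♟│7
6│· · · · · ♚ · ·│6
5│· · · · · · ♟ ·│5
4│· · · ♙ ♟ ♙ · ·│4
3│· ♙ · · · · · ♘│3
2│♙ · ♙ · ♗ · ♙ ♙│2
1│♖ ♘ ♗ ♕ ♔ · · ♖│1
  ─────────────────
  a b c d e f g h


8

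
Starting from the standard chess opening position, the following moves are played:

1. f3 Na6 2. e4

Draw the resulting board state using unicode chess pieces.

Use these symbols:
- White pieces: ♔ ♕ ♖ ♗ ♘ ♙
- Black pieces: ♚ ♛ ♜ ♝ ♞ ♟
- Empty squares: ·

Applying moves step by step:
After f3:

♜ ♞ ♝ ♛ ♚ ♝ ♞ ♜
♟ ♟ ♟ ♟ ♟ ♟ ♟ ♟
· · · · · · · ·
· · · · · · · ·
· · · · · · · ·
· · · · · ♙ · ·
♙ ♙ ♙ ♙ ♙ · ♙ ♙
♖ ♘ ♗ ♕ ♔ ♗ ♘ ♖


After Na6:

♜ · ♝ ♛ ♚ ♝ ♞ ♜
♟ ♟ ♟ ♟ ♟ ♟ ♟ ♟
♞ · · · · · · ·
· · · · · · · ·
· · · · · · · ·
· · · · · ♙ · ·
♙ ♙ ♙ ♙ ♙ · ♙ ♙
♖ ♘ ♗ ♕ ♔ ♗ ♘ ♖


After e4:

♜ · ♝ ♛ ♚ ♝ ♞ ♜
♟ ♟ ♟ ♟ ♟ ♟ ♟ ♟
♞ · · · · · · ·
· · · · · · · ·
· · · · ♙ · · ·
· · · · · ♙ · ·
♙ ♙ ♙ ♙ · · ♙ ♙
♖ ♘ ♗ ♕ ♔ ♗ ♘ ♖



  a b c d e f g h
  ─────────────────
8│♜ · ♝ ♛ ♚ ♝ ♞ ♜│8
7│♟ ♟ ♟ ♟ ♟ ♟ ♟ ♟│7
6│♞ · · · · · · ·│6
5│· · · · · · · ·│5
4│· · · · ♙ · · ·│4
3│· · · · · ♙ · ·│3
2│♙ ♙ ♙ ♙ · · ♙ ♙│2
1│♖ ♘ ♗ ♕ ♔ ♗ ♘ ♖│1
  ─────────────────
  a b c d e f g h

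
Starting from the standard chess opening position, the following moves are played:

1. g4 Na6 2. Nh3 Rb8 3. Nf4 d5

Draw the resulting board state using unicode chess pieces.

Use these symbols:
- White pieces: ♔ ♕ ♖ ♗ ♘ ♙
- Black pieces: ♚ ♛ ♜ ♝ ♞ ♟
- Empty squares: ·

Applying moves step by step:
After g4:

♜ ♞ ♝ ♛ ♚ ♝ ♞ ♜
♟ ♟ ♟ ♟ ♟ ♟ ♟ ♟
· · · · · · · ·
· · · · · · · ·
· · · · · · ♙ ·
· · · · · · · ·
♙ ♙ ♙ ♙ ♙ ♙ · ♙
♖ ♘ ♗ ♕ ♔ ♗ ♘ ♖


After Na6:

♜ · ♝ ♛ ♚ ♝ ♞ ♜
♟ ♟ ♟ ♟ ♟ ♟ ♟ ♟
♞ · · · · · · ·
· · · · · · · ·
· · · · · · ♙ ·
· · · · · · · ·
♙ ♙ ♙ ♙ ♙ ♙ · ♙
♖ ♘ ♗ ♕ ♔ ♗ ♘ ♖


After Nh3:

♜ · ♝ ♛ ♚ ♝ ♞ ♜
♟ ♟ ♟ ♟ ♟ ♟ ♟ ♟
♞ · · · · · · ·
· · · · · · · ·
· · · · · · ♙ ·
· · · · · · · ♘
♙ ♙ ♙ ♙ ♙ ♙ · ♙
♖ ♘ ♗ ♕ ♔ ♗ · ♖


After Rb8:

· ♜ ♝ ♛ ♚ ♝ ♞ ♜
♟ ♟ ♟ ♟ ♟ ♟ ♟ ♟
♞ · · · · · · ·
· · · · · · · ·
· · · · · · ♙ ·
· · · · · · · ♘
♙ ♙ ♙ ♙ ♙ ♙ · ♙
♖ ♘ ♗ ♕ ♔ ♗ · ♖


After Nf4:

· ♜ ♝ ♛ ♚ ♝ ♞ ♜
♟ ♟ ♟ ♟ ♟ ♟ ♟ ♟
♞ · · · · · · ·
· · · · · · · ·
· · · · · ♘ ♙ ·
· · · · · · · ·
♙ ♙ ♙ ♙ ♙ ♙ · ♙
♖ ♘ ♗ ♕ ♔ ♗ · ♖


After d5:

· ♜ ♝ ♛ ♚ ♝ ♞ ♜
♟ ♟ ♟ · ♟ ♟ ♟ ♟
♞ · · · · · · ·
· · · ♟ · · · ·
· · · · · ♘ ♙ ·
· · · · · · · ·
♙ ♙ ♙ ♙ ♙ ♙ · ♙
♖ ♘ ♗ ♕ ♔ ♗ · ♖



  a b c d e f g h
  ─────────────────
8│· ♜ ♝ ♛ ♚ ♝ ♞ ♜│8
7│♟ ♟ ♟ · ♟ ♟ ♟ ♟│7
6│♞ · · · · · · ·│6
5│· · · ♟ · · · ·│5
4│· · · · · ♘ ♙ ·│4
3│· · · · · · · ·│3
2│♙ ♙ ♙ ♙ ♙ ♙ · ♙│2
1│♖ ♘ ♗ ♕ ♔ ♗ · ♖│1
  ─────────────────
  a b c d e f g h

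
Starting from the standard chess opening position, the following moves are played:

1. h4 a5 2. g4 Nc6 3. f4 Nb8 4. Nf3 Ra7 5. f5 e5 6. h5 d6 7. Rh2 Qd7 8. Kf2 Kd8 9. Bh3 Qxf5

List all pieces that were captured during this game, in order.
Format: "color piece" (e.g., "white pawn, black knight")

Tracking captures:
  Qxf5: captured white pawn

white pawn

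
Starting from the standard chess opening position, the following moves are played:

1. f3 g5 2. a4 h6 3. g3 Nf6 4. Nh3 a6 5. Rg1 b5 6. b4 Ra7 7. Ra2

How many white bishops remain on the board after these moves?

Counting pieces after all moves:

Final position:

  a b c d e f g h
  ─────────────────
8│· ♞ ♝ ♛ ♚ ♝ · ♜│8
7│♜ · ♟ ♟ ♟ ♟ · ·│7
6│♟ · · · · ♞ · ♟│6
5│· ♟ · · · · ♟ ·│5
4│♙ ♙ · · · · · ·│4
3│· · · · · ♙ ♙ ♘│3
2│♖ · ♙ ♙ ♙ · · ♙│2
1│· ♘ ♗ ♕ ♔ ♗ ♖ ·│1
  ─────────────────
  a b c d e f g h


2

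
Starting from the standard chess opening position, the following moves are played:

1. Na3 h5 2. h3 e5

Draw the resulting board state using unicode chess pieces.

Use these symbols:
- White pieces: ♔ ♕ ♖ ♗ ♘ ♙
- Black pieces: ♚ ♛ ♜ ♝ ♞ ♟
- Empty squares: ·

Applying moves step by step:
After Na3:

♜ ♞ ♝ ♛ ♚ ♝ ♞ ♜
♟ ♟ ♟ ♟ ♟ ♟ ♟ ♟
· · · · · · · ·
· · · · · · · ·
· · · · · · · ·
♘ · · · · · · ·
♙ ♙ ♙ ♙ ♙ ♙ ♙ ♙
♖ · ♗ ♕ ♔ ♗ ♘ ♖


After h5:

♜ ♞ ♝ ♛ ♚ ♝ ♞ ♜
♟ ♟ ♟ ♟ ♟ ♟ ♟ ·
· · · · · · · ·
· · · · · · · ♟
· · · · · · · ·
♘ · · · · · · ·
♙ ♙ ♙ ♙ ♙ ♙ ♙ ♙
♖ · ♗ ♕ ♔ ♗ ♘ ♖


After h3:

♜ ♞ ♝ ♛ ♚ ♝ ♞ ♜
♟ ♟ ♟ ♟ ♟ ♟ ♟ ·
· · · · · · · ·
· · · · · · · ♟
· · · · · · · ·
♘ · · · · · · ♙
♙ ♙ ♙ ♙ ♙ ♙ ♙ ·
♖ · ♗ ♕ ♔ ♗ ♘ ♖


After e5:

♜ ♞ ♝ ♛ ♚ ♝ ♞ ♜
♟ ♟ ♟ ♟ · ♟ ♟ ·
· · · · · · · ·
· · · · ♟ · · ♟
· · · · · · · ·
♘ · · · · · · ♙
♙ ♙ ♙ ♙ ♙ ♙ ♙ ·
♖ · ♗ ♕ ♔ ♗ ♘ ♖



  a b c d e f g h
  ─────────────────
8│♜ ♞ ♝ ♛ ♚ ♝ ♞ ♜│8
7│♟ ♟ ♟ ♟ · ♟ ♟ ·│7
6│· · · · · · · ·│6
5│· · · · ♟ · · ♟│5
4│· · · · · · · ·│4
3│♘ · · · · · · ♙│3
2│♙ ♙ ♙ ♙ ♙ ♙ ♙ ·│2
1│♖ · ♗ ♕ ♔ ♗ ♘ ♖│1
  ─────────────────
  a b c d e f g h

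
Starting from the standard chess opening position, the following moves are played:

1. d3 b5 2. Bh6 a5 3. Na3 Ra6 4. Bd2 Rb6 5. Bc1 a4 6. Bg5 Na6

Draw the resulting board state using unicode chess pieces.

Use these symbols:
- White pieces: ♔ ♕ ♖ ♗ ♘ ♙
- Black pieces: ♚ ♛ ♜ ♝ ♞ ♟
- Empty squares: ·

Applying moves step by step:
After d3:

♜ ♞ ♝ ♛ ♚ ♝ ♞ ♜
♟ ♟ ♟ ♟ ♟ ♟ ♟ ♟
· · · · · · · ·
· · · · · · · ·
· · · · · · · ·
· · · ♙ · · · ·
♙ ♙ ♙ · ♙ ♙ ♙ ♙
♖ ♘ ♗ ♕ ♔ ♗ ♘ ♖


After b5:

♜ ♞ ♝ ♛ ♚ ♝ ♞ ♜
♟ · ♟ ♟ ♟ ♟ ♟ ♟
· · · · · · · ·
· ♟ · · · · · ·
· · · · · · · ·
· · · ♙ · · · ·
♙ ♙ ♙ · ♙ ♙ ♙ ♙
♖ ♘ ♗ ♕ ♔ ♗ ♘ ♖


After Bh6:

♜ ♞ ♝ ♛ ♚ ♝ ♞ ♜
♟ · ♟ ♟ ♟ ♟ ♟ ♟
· · · · · · · ♗
· ♟ · · · · · ·
· · · · · · · ·
· · · ♙ · · · ·
♙ ♙ ♙ · ♙ ♙ ♙ ♙
♖ ♘ · ♕ ♔ ♗ ♘ ♖


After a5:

♜ ♞ ♝ ♛ ♚ ♝ ♞ ♜
· · ♟ ♟ ♟ ♟ ♟ ♟
· · · · · · · ♗
♟ ♟ · · · · · ·
· · · · · · · ·
· · · ♙ · · · ·
♙ ♙ ♙ · ♙ ♙ ♙ ♙
♖ ♘ · ♕ ♔ ♗ ♘ ♖


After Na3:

♜ ♞ ♝ ♛ ♚ ♝ ♞ ♜
· · ♟ ♟ ♟ ♟ ♟ ♟
· · · · · · · ♗
♟ ♟ · · · · · ·
· · · · · · · ·
♘ · · ♙ · · · ·
♙ ♙ ♙ · ♙ ♙ ♙ ♙
♖ · · ♕ ♔ ♗ ♘ ♖


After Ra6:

· ♞ ♝ ♛ ♚ ♝ ♞ ♜
· · ♟ ♟ ♟ ♟ ♟ ♟
♜ · · · · · · ♗
♟ ♟ · · · · · ·
· · · · · · · ·
♘ · · ♙ · · · ·
♙ ♙ ♙ · ♙ ♙ ♙ ♙
♖ · · ♕ ♔ ♗ ♘ ♖


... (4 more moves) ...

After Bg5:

· ♞ ♝ ♛ ♚ ♝ ♞ ♜
· · ♟ ♟ ♟ ♟ ♟ ♟
· ♜ · · · · · ·
· ♟ · · · · ♗ ·
♟ · · · · · · ·
♘ · · ♙ · · · ·
♙ ♙ ♙ · ♙ ♙ ♙ ♙
♖ · · ♕ ♔ ♗ ♘ ♖


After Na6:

· · ♝ ♛ ♚ ♝ ♞ ♜
· · ♟ ♟ ♟ ♟ ♟ ♟
♞ ♜ · · · · · ·
· ♟ · · · · ♗ ·
♟ · · · · · · ·
♘ · · ♙ · · · ·
♙ ♙ ♙ · ♙ ♙ ♙ ♙
♖ · · ♕ ♔ ♗ ♘ ♖



  a b c d e f g h
  ─────────────────
8│· · ♝ ♛ ♚ ♝ ♞ ♜│8
7│· · ♟ ♟ ♟ ♟ ♟ ♟│7
6│♞ ♜ · · · · · ·│6
5│· ♟ · · · · ♗ ·│5
4│♟ · · · · · · ·│4
3│♘ · · ♙ · · · ·│3
2│♙ ♙ ♙ · ♙ ♙ ♙ ♙│2
1│♖ · · ♕ ♔ ♗ ♘ ♖│1
  ─────────────────
  a b c d e f g h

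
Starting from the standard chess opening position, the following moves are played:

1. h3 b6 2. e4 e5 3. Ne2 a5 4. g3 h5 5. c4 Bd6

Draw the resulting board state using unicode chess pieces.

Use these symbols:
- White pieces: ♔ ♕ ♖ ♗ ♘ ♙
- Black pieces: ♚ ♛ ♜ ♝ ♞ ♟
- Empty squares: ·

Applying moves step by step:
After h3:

♜ ♞ ♝ ♛ ♚ ♝ ♞ ♜
♟ ♟ ♟ ♟ ♟ ♟ ♟ ♟
· · · · · · · ·
· · · · · · · ·
· · · · · · · ·
· · · · · · · ♙
♙ ♙ ♙ ♙ ♙ ♙ ♙ ·
♖ ♘ ♗ ♕ ♔ ♗ ♘ ♖


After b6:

♜ ♞ ♝ ♛ ♚ ♝ ♞ ♜
♟ · ♟ ♟ ♟ ♟ ♟ ♟
· ♟ · · · · · ·
· · · · · · · ·
· · · · · · · ·
· · · · · · · ♙
♙ ♙ ♙ ♙ ♙ ♙ ♙ ·
♖ ♘ ♗ ♕ ♔ ♗ ♘ ♖


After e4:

♜ ♞ ♝ ♛ ♚ ♝ ♞ ♜
♟ · ♟ ♟ ♟ ♟ ♟ ♟
· ♟ · · · · · ·
· · · · · · · ·
· · · · ♙ · · ·
· · · · · · · ♙
♙ ♙ ♙ ♙ · ♙ ♙ ·
♖ ♘ ♗ ♕ ♔ ♗ ♘ ♖


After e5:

♜ ♞ ♝ ♛ ♚ ♝ ♞ ♜
♟ · ♟ ♟ · ♟ ♟ ♟
· ♟ · · · · · ·
· · · · ♟ · · ·
· · · · ♙ · · ·
· · · · · · · ♙
♙ ♙ ♙ ♙ · ♙ ♙ ·
♖ ♘ ♗ ♕ ♔ ♗ ♘ ♖


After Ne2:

♜ ♞ ♝ ♛ ♚ ♝ ♞ ♜
♟ · ♟ ♟ · ♟ ♟ ♟
· ♟ · · · · · ·
· · · · ♟ · · ·
· · · · ♙ · · ·
· · · · · · · ♙
♙ ♙ ♙ ♙ ♘ ♙ ♙ ·
♖ ♘ ♗ ♕ ♔ ♗ · ♖


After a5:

♜ ♞ ♝ ♛ ♚ ♝ ♞ ♜
· · ♟ ♟ · ♟ ♟ ♟
· ♟ · · · · · ·
♟ · · · ♟ · · ·
· · · · ♙ · · ·
· · · · · · · ♙
♙ ♙ ♙ ♙ ♘ ♙ ♙ ·
♖ ♘ ♗ ♕ ♔ ♗ · ♖


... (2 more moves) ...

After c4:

♜ ♞ ♝ ♛ ♚ ♝ ♞ ♜
· · ♟ ♟ · ♟ ♟ ·
· ♟ · · · · · ·
♟ · · · ♟ · · ♟
· · ♙ · ♙ · · ·
· · · · · · ♙ ♙
♙ ♙ · ♙ ♘ ♙ · ·
♖ ♘ ♗ ♕ ♔ ♗ · ♖


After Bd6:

♜ ♞ ♝ ♛ ♚ · ♞ ♜
· · ♟ ♟ · ♟ ♟ ·
· ♟ · ♝ · · · ·
♟ · · · ♟ · · ♟
· · ♙ · ♙ · · ·
· · · · · · ♙ ♙
♙ ♙ · ♙ ♘ ♙ · ·
♖ ♘ ♗ ♕ ♔ ♗ · ♖



  a b c d e f g h
  ─────────────────
8│♜ ♞ ♝ ♛ ♚ · ♞ ♜│8
7│· · ♟ ♟ · ♟ ♟ ·│7
6│· ♟ · ♝ · · · ·│6
5│♟ · · · ♟ · · ♟│5
4│· · ♙ · ♙ · · ·│4
3│· · · · · · ♙ ♙│3
2│♙ ♙ · ♙ ♘ ♙ · ·│2
1│♖ ♘ ♗ ♕ ♔ ♗ · ♖│1
  ─────────────────
  a b c d e f g h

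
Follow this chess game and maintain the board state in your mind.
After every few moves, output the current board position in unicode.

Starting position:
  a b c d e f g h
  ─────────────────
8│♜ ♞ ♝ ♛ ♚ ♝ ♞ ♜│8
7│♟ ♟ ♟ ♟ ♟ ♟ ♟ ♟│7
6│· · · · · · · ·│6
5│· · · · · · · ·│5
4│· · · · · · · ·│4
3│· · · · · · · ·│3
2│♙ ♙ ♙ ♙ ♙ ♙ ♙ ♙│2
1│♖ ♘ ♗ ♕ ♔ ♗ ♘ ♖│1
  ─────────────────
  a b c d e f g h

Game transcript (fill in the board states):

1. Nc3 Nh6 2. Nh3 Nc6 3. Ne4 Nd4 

  a b c d e f g h
  ─────────────────
8│♜ · ♝ ♛ ♚ ♝ · ♜│8
7│♟ ♟ ♟ ♟ ♟ ♟ ♟ ♟│7
6│· · · · · · · ♞│6
5│· · · · · · · ·│5
4│· · · ♞ ♘ · · ·│4
3│· · · · · · · ♘│3
2│♙ ♙ ♙ ♙ ♙ ♙ ♙ ♙│2
1│♖ · ♗ ♕ ♔ ♗ · ♖│1
  ─────────────────
  a b c d e f g h

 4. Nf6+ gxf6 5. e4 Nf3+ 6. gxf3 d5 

  a b c d e f g h
  ─────────────────
8│♜ · ♝ ♛ ♚ ♝ · ♜│8
7│♟ ♟ ♟ · ♟ ♟ · ♟│7
6│· · · · · ♟ · ♞│6
5│· · · ♟ · · · ·│5
4│· · · · ♙ · · ·│4
3│· · · · · ♙ · ♘│3
2│♙ ♙ ♙ ♙ · ♙ · ♙│2
1│♖ · ♗ ♕ ♔ ♗ · ♖│1
  ─────────────────
  a b c d e f g h

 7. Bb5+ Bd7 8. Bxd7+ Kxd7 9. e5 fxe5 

  a b c d e f g h
  ─────────────────
8│♜ · · ♛ · ♝ · ♜│8
7│♟ ♟ ♟ ♚ ♟ ♟ · ♟│7
6│· · · · · · · ♞│6
5│· · · ♟ ♟ · · ·│5
4│· · · · · · · ·│4
3│· · · · · ♙ · ♘│3
2│♙ ♙ ♙ ♙ · ♙ · ♙│2
1│♖ · ♗ ♕ ♔ · · ♖│1
  ─────────────────
  a b c d e f g h

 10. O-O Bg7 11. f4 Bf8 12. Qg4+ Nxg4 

  a b c d e f g h
  ─────────────────
8│♜ · · ♛ · ♝ · ♜│8
7│♟ ♟ ♟ ♚ ♟ ♟ · ♟│7
6│· · · · · · · ·│6
5│· · · ♟ ♟ · · ·│5
4│· · · · · ♙ ♞ ·│4
3│· · · · · · · ♘│3
2│♙ ♙ ♙ ♙ · ♙ · ♙│2
1│♖ · ♗ · · ♖ ♔ ·│1
  ─────────────────
  a b c d e f g h

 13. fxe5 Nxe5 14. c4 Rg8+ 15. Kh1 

  a b c d e f g h
  ─────────────────
8│♜ · · ♛ · ♝ ♜ ·│8
7│♟ ♟ ♟ ♚ ♟ ♟ · ♟│7
6│· · · · · · · ·│6
5│· · · ♟ ♞ · · ·│5
4│· · ♙ · · · · ·│4
3│· · · · · · · ♘│3
2│♙ ♙ · ♙ · ♙ · ♙│2
1│♖ · ♗ · · ♖ · ♔│1
  ─────────────────
  a b c d e f g h


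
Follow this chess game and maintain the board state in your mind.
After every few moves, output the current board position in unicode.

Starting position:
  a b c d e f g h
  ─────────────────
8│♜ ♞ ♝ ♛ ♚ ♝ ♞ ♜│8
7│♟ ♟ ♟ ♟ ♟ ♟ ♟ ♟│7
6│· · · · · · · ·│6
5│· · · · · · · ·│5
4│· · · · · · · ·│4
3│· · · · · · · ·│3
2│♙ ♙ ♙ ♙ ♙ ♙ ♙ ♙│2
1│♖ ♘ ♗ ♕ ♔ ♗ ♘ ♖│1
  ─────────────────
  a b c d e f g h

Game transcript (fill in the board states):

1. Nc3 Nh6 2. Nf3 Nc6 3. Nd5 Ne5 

  a b c d e f g h
  ─────────────────
8│♜ · ♝ ♛ ♚ ♝ · ♜│8
7│♟ ♟ ♟ ♟ ♟ ♟ ♟ ♟│7
6│· · · · · · · ♞│6
5│· · · ♘ ♞ · · ·│5
4│· · · · · · · ·│4
3│· · · · · ♘ · ·│3
2│♙ ♙ ♙ ♙ ♙ ♙ ♙ ♙│2
1│♖ · ♗ ♕ ♔ ♗ · ♖│1
  ─────────────────
  a b c d e f g h

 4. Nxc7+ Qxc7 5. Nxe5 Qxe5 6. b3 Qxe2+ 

  a b c d e f g h
  ─────────────────
8│♜ · ♝ · ♚ ♝ · ♜│8
7│♟ ♟ · ♟ ♟ ♟ ♟ ♟│7
6│· · · · · · · ♞│6
5│· · · · · · · ·│5
4│· · · · · · · ·│4
3│· ♙ · · · · · ·│3
2│♙ · ♙ ♙ ♛ ♙ ♙ ♙│2
1│♖ · ♗ ♕ ♔ ♗ · ♖│1
  ─────────────────
  a b c d e f g h

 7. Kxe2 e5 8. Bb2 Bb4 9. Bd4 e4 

  a b c d e f g h
  ─────────────────
8│♜ · ♝ · ♚ · · ♜│8
7│♟ ♟ · ♟ · ♟ ♟ ♟│7
6│· · · · · · · ♞│6
5│· · · · · · · ·│5
4│· ♝ · ♗ ♟ · · ·│4
3│· ♙ · · · · · ·│3
2│♙ · ♙ ♙ ♔ ♙ ♙ ♙│2
1│♖ · · ♕ · ♗ · ♖│1
  ─────────────────
  a b c d e f g h

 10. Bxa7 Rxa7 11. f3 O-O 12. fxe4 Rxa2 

  a b c d e f g h
  ─────────────────
8│· · ♝ · · ♜ ♚ ·│8
7│· ♟ · ♟ · ♟ ♟ ♟│7
6│· · · · · · · ♞│6
5│· · · · · · · ·│5
4│· ♝ · · ♙ · · ·│4
3│· ♙ · · · · · ·│3
2│♜ · ♙ ♙ ♔ · ♙ ♙│2
1│♖ · · ♕ · ♗ · ♖│1
  ─────────────────
  a b c d e f g h

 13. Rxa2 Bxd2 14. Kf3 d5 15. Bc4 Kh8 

  a b c d e f g h
  ─────────────────
8│· · ♝ · · ♜ · ♚│8
7│· ♟ · · · ♟ ♟ ♟│7
6│· · · · · · · ♞│6
5│· · · ♟ · · · ·│5
4│· · ♗ · ♙ · · ·│4
3│· ♙ · · · ♔ · ·│3
2│♖ · ♙ ♝ · · ♙ ♙│2
1│· · · ♕ · · · ♖│1
  ─────────────────
  a b c d e f g h

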